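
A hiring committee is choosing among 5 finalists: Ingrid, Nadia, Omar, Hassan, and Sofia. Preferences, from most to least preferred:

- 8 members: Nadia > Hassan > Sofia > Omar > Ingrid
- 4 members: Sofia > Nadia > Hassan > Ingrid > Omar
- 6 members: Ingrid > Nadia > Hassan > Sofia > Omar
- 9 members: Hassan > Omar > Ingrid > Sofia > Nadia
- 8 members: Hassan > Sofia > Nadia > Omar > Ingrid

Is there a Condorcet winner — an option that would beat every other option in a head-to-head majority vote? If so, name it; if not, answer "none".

Checking pairwise contests:
Nadia beats Ingrid 20–15.
Sofia beats Nadia 21–14.
Nadia beats Omar 26–9.
Nadia beats Hassan 18–17.
Hassan beats Sofia 31–4.
Every option loses at least one head-to-head, so there is no Condorcet winner.

none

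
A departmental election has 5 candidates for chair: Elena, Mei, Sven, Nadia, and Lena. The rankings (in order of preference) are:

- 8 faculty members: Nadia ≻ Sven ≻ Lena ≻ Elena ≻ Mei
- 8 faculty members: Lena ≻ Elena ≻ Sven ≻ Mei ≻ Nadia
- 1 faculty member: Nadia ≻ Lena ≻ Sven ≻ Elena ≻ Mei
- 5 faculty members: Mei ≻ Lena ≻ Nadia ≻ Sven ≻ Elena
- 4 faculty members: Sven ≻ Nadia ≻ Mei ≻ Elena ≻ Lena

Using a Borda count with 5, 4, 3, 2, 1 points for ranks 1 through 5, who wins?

Lena

Elena: 8·2 + 8·4 + 1·2 + 5·1 + 4·2 = 63
Mei: 8·1 + 8·2 + 1·1 + 5·5 + 4·3 = 62
Sven: 8·4 + 8·3 + 1·3 + 5·2 + 4·5 = 89
Nadia: 8·5 + 8·1 + 1·5 + 5·3 + 4·4 = 84
Lena: 8·3 + 8·5 + 1·4 + 5·4 + 4·1 = 92
Lena has the highest Borda score (92).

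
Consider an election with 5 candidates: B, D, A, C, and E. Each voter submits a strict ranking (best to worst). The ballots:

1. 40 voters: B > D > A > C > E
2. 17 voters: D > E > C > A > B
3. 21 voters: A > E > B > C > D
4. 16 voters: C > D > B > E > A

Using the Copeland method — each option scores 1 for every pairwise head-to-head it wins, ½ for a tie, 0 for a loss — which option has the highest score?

B: beats D, A, C, and E → score 4.
D: beats A, C, and E; loses to B → score 3.
A: beats C and E; loses to B and D → score 2.
C: beats E; loses to B, D, and A → score 1.
E: loses to B, D, A, and C → score 0.
B has the best pairwise record.

B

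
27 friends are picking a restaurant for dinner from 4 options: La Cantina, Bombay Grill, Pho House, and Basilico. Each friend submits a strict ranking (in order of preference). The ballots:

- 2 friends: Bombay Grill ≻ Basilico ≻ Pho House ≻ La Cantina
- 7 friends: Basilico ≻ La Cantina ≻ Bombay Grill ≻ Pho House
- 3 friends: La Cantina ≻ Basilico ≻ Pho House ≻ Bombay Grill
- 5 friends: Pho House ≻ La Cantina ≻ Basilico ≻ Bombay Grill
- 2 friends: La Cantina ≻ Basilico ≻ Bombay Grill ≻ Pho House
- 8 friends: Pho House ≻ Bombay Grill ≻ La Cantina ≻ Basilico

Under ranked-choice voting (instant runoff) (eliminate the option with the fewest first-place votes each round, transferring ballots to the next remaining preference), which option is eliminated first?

Round 1: La Cantina 5, Bombay Grill 2, Pho House 13, Basilico 7. Eliminate Bombay Grill.

Bombay Grill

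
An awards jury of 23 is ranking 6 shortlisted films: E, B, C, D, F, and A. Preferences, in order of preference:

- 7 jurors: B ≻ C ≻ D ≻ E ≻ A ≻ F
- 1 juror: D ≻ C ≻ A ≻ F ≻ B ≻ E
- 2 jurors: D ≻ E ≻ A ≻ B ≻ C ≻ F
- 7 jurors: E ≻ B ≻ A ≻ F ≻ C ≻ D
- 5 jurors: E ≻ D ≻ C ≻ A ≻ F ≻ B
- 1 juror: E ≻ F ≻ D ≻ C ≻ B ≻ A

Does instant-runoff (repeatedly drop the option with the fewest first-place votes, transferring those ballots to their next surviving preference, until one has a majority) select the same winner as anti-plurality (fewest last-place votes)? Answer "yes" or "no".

no

Instant-runoff — R1 E 13, B 7, C 0, D 3, F 0, A 0 (E winner). Winner: E.
Anti-plurality — last-place votes: E 1, B 5, C 0, D 7, F 9, A 1. Winner: C.
The two methods disagree.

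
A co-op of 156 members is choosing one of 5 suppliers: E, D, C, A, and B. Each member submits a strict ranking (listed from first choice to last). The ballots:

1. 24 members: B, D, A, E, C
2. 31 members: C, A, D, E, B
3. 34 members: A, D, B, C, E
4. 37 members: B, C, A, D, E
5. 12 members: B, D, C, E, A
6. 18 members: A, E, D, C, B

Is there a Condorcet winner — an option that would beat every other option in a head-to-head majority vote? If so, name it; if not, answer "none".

none

Checking pairwise contests:
D beats E 138–18.
A beats D 120–36.
D beats C 88–68.
C beats A 80–76.
D beats B 83–73.
Every option loses at least one head-to-head, so there is no Condorcet winner.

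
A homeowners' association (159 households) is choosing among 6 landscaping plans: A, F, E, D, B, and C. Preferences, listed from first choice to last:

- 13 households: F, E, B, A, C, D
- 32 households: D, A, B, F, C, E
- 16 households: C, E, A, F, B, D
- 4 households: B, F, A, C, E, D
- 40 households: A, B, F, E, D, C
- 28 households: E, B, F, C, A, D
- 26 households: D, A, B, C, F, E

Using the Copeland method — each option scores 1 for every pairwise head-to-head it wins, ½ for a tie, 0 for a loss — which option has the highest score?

A: beats F, E, D, B, and C → score 5.
F: beats E, D, and C; loses to A and B → score 3.
E: beats D and C; loses to A, F, and B → score 2.
D: beats C; loses to A, F, E, and B → score 1.
B: beats F, E, D, and C; loses to A → score 4.
C: loses to A, F, E, D, and B → score 0.
A has the best pairwise record.

A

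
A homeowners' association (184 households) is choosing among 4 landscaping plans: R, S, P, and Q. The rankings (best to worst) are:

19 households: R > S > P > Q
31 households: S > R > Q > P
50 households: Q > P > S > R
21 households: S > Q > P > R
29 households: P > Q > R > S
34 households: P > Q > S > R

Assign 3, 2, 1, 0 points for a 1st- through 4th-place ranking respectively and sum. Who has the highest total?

R: 19·3 + 31·2 + 50·0 + 21·0 + 29·1 + 34·0 = 148
S: 19·2 + 31·3 + 50·1 + 21·3 + 29·0 + 34·1 = 278
P: 19·1 + 31·0 + 50·2 + 21·1 + 29·3 + 34·3 = 329
Q: 19·0 + 31·1 + 50·3 + 21·2 + 29·2 + 34·2 = 349
Q has the highest Borda score (349).

Q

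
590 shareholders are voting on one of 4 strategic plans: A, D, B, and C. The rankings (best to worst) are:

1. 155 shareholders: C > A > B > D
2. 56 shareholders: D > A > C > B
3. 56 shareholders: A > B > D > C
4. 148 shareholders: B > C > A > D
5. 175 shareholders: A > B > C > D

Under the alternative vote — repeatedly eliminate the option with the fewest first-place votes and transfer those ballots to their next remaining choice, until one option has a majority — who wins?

Round 1: A 231, D 56, B 148, C 155. Eliminate D.
Round 2: A 287, B 148, C 155. Eliminate B.
Round 3: A 287, C 303. C has a majority.

C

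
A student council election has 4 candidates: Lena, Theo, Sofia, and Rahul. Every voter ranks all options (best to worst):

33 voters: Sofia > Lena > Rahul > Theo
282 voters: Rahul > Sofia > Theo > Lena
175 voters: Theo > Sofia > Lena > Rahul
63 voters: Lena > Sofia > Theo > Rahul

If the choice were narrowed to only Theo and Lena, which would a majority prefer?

Voters preferring Theo to Lena: 457; preferring Lena to Theo: 96.
Theo wins the head-to-head.

Theo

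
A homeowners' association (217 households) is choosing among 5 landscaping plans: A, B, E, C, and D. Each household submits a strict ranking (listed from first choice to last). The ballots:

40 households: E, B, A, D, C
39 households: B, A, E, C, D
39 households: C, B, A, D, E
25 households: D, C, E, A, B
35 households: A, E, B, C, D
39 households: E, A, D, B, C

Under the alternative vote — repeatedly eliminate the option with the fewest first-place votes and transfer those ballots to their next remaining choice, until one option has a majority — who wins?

E

Round 1: A 35, B 39, E 79, C 39, D 25. Eliminate D.
Round 2: A 35, B 39, E 79, C 64. Eliminate A.
Round 3: B 39, E 114, C 64. E has a majority.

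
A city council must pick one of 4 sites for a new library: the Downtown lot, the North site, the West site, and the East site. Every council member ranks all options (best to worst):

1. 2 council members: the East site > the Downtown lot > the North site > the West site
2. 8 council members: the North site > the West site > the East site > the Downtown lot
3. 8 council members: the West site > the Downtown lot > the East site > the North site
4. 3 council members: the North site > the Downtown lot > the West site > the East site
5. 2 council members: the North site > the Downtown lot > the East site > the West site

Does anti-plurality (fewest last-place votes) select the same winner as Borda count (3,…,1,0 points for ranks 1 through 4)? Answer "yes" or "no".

Anti-plurality — last-place votes: the Downtown lot 8, the North site 8, the West site 4, the East site 3. Winner: the East site.
Borda — scores: the Downtown lot 30, the North site 41, the West site 43, the East site 24. Winner: the West site.
The two methods disagree.

no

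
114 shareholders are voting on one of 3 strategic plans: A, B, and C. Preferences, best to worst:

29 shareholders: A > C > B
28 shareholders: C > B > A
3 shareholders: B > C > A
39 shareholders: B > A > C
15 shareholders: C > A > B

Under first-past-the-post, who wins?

C

First-place votes: A 29, B 42, C 43.
C has the most first-place votes.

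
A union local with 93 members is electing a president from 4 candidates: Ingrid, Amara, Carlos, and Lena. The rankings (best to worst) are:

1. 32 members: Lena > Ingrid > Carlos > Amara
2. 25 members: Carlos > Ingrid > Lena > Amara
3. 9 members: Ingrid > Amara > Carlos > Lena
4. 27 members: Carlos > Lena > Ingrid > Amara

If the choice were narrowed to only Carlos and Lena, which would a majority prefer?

Carlos

Voters preferring Carlos to Lena: 61; preferring Lena to Carlos: 32.
Carlos wins the head-to-head.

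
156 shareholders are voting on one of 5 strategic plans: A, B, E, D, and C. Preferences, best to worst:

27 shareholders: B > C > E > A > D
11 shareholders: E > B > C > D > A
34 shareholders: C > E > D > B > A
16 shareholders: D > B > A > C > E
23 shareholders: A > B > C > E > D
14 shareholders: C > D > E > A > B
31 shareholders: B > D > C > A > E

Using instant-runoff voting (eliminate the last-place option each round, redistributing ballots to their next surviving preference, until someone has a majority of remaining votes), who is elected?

B

Round 1: A 23, B 58, E 11, D 16, C 48. Eliminate E.
Round 2: A 23, B 69, D 16, C 48. Eliminate D.
Round 3: A 23, B 85, C 48. B has a majority.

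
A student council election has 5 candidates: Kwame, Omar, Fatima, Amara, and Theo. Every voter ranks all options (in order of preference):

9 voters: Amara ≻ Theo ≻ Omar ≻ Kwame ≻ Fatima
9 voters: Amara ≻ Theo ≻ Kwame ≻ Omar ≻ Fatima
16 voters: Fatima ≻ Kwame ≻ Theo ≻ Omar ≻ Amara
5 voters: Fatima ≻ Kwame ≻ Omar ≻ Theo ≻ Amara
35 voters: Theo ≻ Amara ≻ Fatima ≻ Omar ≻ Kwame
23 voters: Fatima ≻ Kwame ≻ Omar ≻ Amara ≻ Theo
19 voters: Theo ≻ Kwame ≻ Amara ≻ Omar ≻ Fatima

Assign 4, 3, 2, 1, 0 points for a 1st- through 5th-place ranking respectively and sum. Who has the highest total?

Theo

Kwame: 9·1 + 9·2 + 16·3 + 5·3 + 35·0 + 23·3 + 19·3 = 216
Omar: 9·2 + 9·1 + 16·1 + 5·2 + 35·1 + 23·2 + 19·1 = 153
Fatima: 9·0 + 9·0 + 16·4 + 5·4 + 35·2 + 23·4 + 19·0 = 246
Amara: 9·4 + 9·4 + 16·0 + 5·0 + 35·3 + 23·1 + 19·2 = 238
Theo: 9·3 + 9·3 + 16·2 + 5·1 + 35·4 + 23·0 + 19·4 = 307
Theo has the highest Borda score (307).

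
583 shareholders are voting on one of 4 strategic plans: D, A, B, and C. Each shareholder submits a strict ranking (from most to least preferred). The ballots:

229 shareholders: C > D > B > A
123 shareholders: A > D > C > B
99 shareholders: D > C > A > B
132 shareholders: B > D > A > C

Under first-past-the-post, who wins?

First-place votes: D 99, A 123, B 132, C 229.
C has the most first-place votes.

C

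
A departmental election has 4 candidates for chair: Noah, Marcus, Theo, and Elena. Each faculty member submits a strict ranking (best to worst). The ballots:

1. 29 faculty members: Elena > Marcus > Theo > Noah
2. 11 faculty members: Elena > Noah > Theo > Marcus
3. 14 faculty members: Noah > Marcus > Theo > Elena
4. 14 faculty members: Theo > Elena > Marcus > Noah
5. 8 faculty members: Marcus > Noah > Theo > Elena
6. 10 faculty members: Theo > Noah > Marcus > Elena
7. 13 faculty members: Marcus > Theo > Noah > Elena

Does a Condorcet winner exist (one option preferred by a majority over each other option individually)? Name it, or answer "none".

none

Checking pairwise contests:
Marcus beats Noah 64–35.
Elena beats Marcus 54–45.
Marcus beats Theo 64–35.
Theo beats Elena 59–40.
Every option loses at least one head-to-head, so there is no Condorcet winner.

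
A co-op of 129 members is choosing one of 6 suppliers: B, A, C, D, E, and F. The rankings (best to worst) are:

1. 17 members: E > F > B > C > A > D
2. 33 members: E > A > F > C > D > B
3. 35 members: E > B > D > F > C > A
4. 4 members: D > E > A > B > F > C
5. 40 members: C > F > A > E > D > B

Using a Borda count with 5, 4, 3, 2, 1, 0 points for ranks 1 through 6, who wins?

E

B: 17·3 + 33·0 + 35·4 + 4·2 + 40·0 = 199
A: 17·1 + 33·4 + 35·0 + 4·3 + 40·3 = 281
C: 17·2 + 33·2 + 35·1 + 4·0 + 40·5 = 335
D: 17·0 + 33·1 + 35·3 + 4·5 + 40·1 = 198
E: 17·5 + 33·5 + 35·5 + 4·4 + 40·2 = 521
F: 17·4 + 33·3 + 35·2 + 4·1 + 40·4 = 401
E has the highest Borda score (521).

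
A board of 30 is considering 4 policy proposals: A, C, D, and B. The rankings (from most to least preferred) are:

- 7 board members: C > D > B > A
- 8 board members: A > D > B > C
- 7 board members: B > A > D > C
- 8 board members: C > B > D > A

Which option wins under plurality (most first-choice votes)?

C

First-place votes: A 8, C 15, D 0, B 7.
C has the most first-place votes.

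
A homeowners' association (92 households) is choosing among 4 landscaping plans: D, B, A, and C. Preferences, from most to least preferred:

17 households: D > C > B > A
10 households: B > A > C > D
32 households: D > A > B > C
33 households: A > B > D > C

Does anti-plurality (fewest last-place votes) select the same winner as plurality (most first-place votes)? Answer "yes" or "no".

Anti-plurality — last-place votes: D 10, B 0, A 17, C 65. Winner: B.
Plurality — first-place votes: D 49, B 10, A 33, C 0. Winner: D.
The two methods disagree.

no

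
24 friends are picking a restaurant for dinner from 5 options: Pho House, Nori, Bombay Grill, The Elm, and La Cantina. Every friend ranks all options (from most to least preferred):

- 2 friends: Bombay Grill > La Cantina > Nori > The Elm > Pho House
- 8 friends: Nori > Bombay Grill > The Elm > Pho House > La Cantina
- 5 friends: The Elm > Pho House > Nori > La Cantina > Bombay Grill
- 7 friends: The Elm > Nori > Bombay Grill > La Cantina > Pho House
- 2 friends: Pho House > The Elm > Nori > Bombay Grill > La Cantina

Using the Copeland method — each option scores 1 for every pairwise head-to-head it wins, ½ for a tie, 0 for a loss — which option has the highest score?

Pho House: beats La Cantina; loses to Nori, Bombay Grill, and The Elm → score 1.
Nori: beats Pho House, Bombay Grill, and La Cantina; loses to The Elm → score 3.
Bombay Grill: beats Pho House and La Cantina; loses to Nori and The Elm → score 2.
The Elm: beats Pho House, Nori, Bombay Grill, and La Cantina → score 4.
La Cantina: loses to Pho House, Nori, Bombay Grill, and The Elm → score 0.
The Elm has the best pairwise record.

The Elm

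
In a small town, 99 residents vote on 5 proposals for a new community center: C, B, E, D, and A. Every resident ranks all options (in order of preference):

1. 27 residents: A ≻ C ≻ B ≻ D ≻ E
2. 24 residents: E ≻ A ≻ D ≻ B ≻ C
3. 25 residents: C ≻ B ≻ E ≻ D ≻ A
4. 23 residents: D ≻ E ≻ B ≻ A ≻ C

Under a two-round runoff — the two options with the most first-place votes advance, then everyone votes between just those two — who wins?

Round 1 first-place votes: C 25, B 0, E 24, D 23, A 27.
A and C advance.
Runoff: A is preferred to C by 74 voters; C by 25.
A wins the runoff.

A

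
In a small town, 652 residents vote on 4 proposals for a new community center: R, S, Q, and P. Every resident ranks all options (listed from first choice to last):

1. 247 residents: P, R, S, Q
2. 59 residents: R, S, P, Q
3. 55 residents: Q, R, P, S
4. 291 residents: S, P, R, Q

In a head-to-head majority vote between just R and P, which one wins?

P

Voters preferring R to P: 114; preferring P to R: 538.
P wins the head-to-head.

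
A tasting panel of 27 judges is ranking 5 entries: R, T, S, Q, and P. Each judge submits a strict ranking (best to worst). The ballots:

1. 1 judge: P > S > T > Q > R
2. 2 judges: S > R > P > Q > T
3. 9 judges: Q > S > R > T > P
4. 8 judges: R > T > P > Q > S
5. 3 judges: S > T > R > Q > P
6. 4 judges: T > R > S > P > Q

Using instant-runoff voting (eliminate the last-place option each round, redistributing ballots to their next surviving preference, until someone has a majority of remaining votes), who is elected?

R

Round 1: R 8, T 4, S 5, Q 9, P 1. Eliminate P.
Round 2: R 8, T 4, S 6, Q 9. Eliminate T.
Round 3: R 12, S 6, Q 9. Eliminate S.
Round 4: R 17, Q 10. R has a majority.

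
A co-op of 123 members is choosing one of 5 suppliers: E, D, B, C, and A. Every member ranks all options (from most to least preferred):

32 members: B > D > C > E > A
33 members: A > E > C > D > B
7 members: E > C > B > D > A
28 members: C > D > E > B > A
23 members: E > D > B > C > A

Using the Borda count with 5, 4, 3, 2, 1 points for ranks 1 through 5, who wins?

E: 32·2 + 33·4 + 7·5 + 28·3 + 23·5 = 430
D: 32·4 + 33·2 + 7·2 + 28·4 + 23·4 = 412
B: 32·5 + 33·1 + 7·3 + 28·2 + 23·3 = 339
C: 32·3 + 33·3 + 7·4 + 28·5 + 23·2 = 409
A: 32·1 + 33·5 + 7·1 + 28·1 + 23·1 = 255
E has the highest Borda score (430).

E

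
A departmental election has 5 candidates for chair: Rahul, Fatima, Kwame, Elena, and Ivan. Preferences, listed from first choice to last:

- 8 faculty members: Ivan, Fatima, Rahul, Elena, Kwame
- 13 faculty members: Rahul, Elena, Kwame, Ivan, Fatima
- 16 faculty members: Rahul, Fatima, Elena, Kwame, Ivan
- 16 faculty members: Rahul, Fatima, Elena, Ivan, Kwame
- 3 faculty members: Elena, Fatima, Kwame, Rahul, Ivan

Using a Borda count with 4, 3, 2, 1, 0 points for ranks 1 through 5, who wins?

Rahul: 8·2 + 13·4 + 16·4 + 16·4 + 3·1 = 199
Fatima: 8·3 + 13·0 + 16·3 + 16·3 + 3·3 = 129
Kwame: 8·0 + 13·2 + 16·1 + 16·0 + 3·2 = 48
Elena: 8·1 + 13·3 + 16·2 + 16·2 + 3·4 = 123
Ivan: 8·4 + 13·1 + 16·0 + 16·1 + 3·0 = 61
Rahul has the highest Borda score (199).

Rahul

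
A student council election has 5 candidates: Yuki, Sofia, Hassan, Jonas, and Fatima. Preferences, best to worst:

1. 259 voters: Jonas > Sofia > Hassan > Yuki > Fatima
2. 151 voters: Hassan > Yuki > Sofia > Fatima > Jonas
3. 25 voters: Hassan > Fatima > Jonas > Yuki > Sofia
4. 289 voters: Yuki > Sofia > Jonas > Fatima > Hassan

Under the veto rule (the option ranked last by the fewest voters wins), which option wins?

Yuki

Last-place votes: Yuki 0, Sofia 25, Hassan 289, Jonas 151, Fatima 259.
Yuki is ranked last by the fewest voters, so Yuki wins.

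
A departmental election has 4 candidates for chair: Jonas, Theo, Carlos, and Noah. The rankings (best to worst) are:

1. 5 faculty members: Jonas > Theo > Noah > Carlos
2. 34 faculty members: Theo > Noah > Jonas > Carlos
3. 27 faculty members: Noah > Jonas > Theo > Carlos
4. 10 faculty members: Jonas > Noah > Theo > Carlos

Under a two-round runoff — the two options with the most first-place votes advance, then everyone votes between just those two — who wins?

Round 1 first-place votes: Jonas 15, Theo 34, Carlos 0, Noah 27.
Theo and Noah advance.
Runoff: Theo is preferred to Noah by 39 voters; Noah by 37.
Theo wins the runoff.

Theo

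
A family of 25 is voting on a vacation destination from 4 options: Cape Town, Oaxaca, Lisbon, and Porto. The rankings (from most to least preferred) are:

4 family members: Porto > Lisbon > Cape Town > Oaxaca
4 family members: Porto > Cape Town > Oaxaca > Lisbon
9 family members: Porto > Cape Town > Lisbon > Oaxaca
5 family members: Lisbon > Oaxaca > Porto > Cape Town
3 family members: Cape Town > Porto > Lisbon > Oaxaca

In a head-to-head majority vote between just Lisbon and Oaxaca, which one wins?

Lisbon

Voters preferring Lisbon to Oaxaca: 21; preferring Oaxaca to Lisbon: 4.
Lisbon wins the head-to-head.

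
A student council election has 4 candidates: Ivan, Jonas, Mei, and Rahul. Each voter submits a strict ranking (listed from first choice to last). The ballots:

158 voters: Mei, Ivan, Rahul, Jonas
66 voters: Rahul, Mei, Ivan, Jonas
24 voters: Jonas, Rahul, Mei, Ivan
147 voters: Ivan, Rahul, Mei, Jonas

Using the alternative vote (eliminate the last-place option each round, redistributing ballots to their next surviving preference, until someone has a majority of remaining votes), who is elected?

Round 1: Ivan 147, Jonas 24, Mei 158, Rahul 66. Eliminate Jonas.
Round 2: Ivan 147, Mei 158, Rahul 90. Eliminate Rahul.
Round 3: Ivan 147, Mei 248. Mei has a majority.

Mei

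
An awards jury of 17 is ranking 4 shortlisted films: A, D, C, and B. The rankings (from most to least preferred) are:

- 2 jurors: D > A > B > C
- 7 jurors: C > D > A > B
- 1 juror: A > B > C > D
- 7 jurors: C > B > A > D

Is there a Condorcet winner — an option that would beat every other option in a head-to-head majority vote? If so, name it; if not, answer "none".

C vs A: 14–3 for C.
C vs D: 15–2 for C.
C vs B: 14–3 for C.
C beats every other option head-to-head.

C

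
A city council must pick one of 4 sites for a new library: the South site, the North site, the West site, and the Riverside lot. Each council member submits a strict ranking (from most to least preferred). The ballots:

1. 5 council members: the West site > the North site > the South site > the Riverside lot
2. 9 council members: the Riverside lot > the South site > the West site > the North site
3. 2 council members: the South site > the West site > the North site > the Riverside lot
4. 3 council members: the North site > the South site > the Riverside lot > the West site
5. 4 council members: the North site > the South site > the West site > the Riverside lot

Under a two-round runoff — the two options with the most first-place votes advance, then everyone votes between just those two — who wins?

Round 1 first-place votes: the South site 2, the North site 7, the West site 5, the Riverside lot 9.
the Riverside lot and the North site advance.
Runoff: the Riverside lot is preferred to the North site by 9 voters; the North site by 14.
the North site wins the runoff.

the North site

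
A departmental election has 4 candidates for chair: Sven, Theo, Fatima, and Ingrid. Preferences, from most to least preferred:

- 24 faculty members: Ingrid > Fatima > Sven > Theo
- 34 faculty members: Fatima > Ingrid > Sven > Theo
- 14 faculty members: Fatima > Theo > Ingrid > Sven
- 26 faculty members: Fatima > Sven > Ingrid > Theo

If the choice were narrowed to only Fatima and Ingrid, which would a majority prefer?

Fatima

Voters preferring Fatima to Ingrid: 74; preferring Ingrid to Fatima: 24.
Fatima wins the head-to-head.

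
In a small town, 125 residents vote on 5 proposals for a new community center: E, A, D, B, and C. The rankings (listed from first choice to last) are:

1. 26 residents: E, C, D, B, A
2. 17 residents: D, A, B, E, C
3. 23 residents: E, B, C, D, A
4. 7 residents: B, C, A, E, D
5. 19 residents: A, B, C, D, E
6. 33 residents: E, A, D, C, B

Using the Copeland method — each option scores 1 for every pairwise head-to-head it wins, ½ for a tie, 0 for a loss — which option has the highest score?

E

E: beats A, D, B, and C → score 4.
A: beats B and C; loses to E and D → score 2.
D: beats A and B; loses to E and C → score 2.
B: beats C; loses to E, A, and D → score 1.
C: beats D; loses to E, A, and B → score 1.
E has the best pairwise record.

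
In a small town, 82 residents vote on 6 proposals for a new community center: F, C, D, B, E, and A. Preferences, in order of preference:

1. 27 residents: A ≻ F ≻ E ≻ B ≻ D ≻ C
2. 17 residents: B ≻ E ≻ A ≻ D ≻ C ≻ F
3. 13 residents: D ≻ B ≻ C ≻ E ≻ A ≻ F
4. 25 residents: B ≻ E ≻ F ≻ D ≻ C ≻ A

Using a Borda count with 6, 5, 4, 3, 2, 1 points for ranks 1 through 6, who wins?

F: 27·5 + 17·1 + 13·1 + 25·4 = 265
C: 27·1 + 17·2 + 13·4 + 25·2 = 163
D: 27·2 + 17·3 + 13·6 + 25·3 = 258
B: 27·3 + 17·6 + 13·5 + 25·6 = 398
E: 27·4 + 17·5 + 13·3 + 25·5 = 357
A: 27·6 + 17·4 + 13·2 + 25·1 = 281
B has the highest Borda score (398).

B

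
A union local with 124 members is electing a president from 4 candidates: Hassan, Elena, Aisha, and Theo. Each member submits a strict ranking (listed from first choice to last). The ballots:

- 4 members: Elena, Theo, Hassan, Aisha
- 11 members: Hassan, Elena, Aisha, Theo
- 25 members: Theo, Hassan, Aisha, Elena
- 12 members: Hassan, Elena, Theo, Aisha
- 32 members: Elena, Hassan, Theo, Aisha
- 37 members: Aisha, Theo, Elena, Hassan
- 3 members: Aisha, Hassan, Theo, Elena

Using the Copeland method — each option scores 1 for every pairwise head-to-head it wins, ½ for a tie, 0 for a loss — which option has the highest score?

Theo

Hassan: beats Aisha; loses to Elena and Theo → score 1.
Elena: beats Hassan; loses to Aisha and Theo → score 1.
Aisha: beats Elena; loses to Hassan and Theo → score 1.
Theo: beats Hassan, Elena, and Aisha → score 3.
Theo has the best pairwise record.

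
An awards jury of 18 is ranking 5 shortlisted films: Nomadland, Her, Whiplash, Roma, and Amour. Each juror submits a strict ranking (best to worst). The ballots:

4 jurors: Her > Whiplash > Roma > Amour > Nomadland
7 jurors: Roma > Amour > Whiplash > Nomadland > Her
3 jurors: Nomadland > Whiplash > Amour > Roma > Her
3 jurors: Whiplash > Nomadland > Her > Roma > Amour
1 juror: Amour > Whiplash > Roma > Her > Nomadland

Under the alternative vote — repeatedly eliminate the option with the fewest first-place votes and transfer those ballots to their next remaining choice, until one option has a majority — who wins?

Whiplash

Round 1: Nomadland 3, Her 4, Whiplash 3, Roma 7, Amour 1. Eliminate Amour.
Round 2: Nomadland 3, Her 4, Whiplash 4, Roma 7. Eliminate Nomadland.
Round 3: Her 4, Whiplash 7, Roma 7. Eliminate Her.
Round 4: Whiplash 11, Roma 7. Whiplash has a majority.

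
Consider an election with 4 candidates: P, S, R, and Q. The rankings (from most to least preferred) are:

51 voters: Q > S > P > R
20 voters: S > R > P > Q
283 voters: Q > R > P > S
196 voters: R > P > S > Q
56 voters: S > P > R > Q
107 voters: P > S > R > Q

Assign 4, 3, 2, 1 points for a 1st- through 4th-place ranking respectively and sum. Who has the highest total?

R

P: 51·2 + 20·2 + 283·2 + 196·3 + 56·3 + 107·4 = 1892
S: 51·3 + 20·4 + 283·1 + 196·2 + 56·4 + 107·3 = 1453
R: 51·1 + 20·3 + 283·3 + 196·4 + 56·2 + 107·2 = 2070
Q: 51·4 + 20·1 + 283·4 + 196·1 + 56·1 + 107·1 = 1715
R has the highest Borda score (2070).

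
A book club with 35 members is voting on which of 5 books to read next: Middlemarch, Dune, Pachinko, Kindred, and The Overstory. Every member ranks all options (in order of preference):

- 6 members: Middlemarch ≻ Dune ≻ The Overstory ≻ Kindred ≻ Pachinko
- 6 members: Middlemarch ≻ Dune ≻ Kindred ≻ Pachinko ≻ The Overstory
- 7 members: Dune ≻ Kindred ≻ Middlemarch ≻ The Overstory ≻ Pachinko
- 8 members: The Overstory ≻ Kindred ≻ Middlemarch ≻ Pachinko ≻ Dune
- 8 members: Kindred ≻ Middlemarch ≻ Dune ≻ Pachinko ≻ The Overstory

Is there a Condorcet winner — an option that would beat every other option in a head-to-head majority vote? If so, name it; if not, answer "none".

Checking pairwise contests:
Kindred beats Middlemarch 23–12.
Middlemarch beats Dune 28–7.
Middlemarch beats Pachinko 35–0.
Dune beats Kindred 19–16.
Middlemarch beats The Overstory 27–8.
Every option loses at least one head-to-head, so there is no Condorcet winner.

none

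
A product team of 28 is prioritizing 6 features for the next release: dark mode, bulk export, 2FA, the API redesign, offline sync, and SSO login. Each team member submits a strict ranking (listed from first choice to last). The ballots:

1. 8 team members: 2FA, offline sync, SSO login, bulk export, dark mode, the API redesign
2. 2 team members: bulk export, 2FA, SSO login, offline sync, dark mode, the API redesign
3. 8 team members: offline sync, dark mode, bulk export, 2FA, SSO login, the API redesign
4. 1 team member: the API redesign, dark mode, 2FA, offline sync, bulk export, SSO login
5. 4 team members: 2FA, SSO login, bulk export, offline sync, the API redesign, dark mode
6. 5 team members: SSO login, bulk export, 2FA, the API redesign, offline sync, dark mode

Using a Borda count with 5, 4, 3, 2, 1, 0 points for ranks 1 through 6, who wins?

2FA

dark mode: 8·1 + 2·1 + 8·4 + 1·4 + 4·0 + 5·0 = 46
bulk export: 8·2 + 2·5 + 8·3 + 1·1 + 4·3 + 5·4 = 83
2FA: 8·5 + 2·4 + 8·2 + 1·3 + 4·5 + 5·3 = 102
the API redesign: 8·0 + 2·0 + 8·0 + 1·5 + 4·1 + 5·2 = 19
offline sync: 8·4 + 2·2 + 8·5 + 1·2 + 4·2 + 5·1 = 91
SSO login: 8·3 + 2·3 + 8·1 + 1·0 + 4·4 + 5·5 = 79
2FA has the highest Borda score (102).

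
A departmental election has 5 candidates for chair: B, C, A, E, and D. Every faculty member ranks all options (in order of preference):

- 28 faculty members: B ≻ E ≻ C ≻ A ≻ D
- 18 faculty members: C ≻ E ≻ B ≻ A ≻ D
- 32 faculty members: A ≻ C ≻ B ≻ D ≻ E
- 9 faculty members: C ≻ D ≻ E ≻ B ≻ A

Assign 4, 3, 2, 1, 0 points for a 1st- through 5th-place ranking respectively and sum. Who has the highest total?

B: 28·4 + 18·2 + 32·2 + 9·1 = 221
C: 28·2 + 18·4 + 32·3 + 9·4 = 260
A: 28·1 + 18·1 + 32·4 + 9·0 = 174
E: 28·3 + 18·3 + 32·0 + 9·2 = 156
D: 28·0 + 18·0 + 32·1 + 9·3 = 59
C has the highest Borda score (260).

C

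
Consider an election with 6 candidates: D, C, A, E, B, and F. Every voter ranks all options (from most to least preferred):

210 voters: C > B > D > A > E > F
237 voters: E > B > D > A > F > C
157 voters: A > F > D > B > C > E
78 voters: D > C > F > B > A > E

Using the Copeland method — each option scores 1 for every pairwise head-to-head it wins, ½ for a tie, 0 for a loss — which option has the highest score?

D: beats C, A, E, and F; loses to B → score 4.
C: beats E; loses to D, A, B, and F → score 1.
A: beats C, E, and F; loses to D and B → score 3.
E: beats F; loses to D, C, A, and B → score 1.
B: beats D, C, A, E, and F → score 5.
F: beats C; loses to D, A, E, and B → score 1.
B has the best pairwise record.

B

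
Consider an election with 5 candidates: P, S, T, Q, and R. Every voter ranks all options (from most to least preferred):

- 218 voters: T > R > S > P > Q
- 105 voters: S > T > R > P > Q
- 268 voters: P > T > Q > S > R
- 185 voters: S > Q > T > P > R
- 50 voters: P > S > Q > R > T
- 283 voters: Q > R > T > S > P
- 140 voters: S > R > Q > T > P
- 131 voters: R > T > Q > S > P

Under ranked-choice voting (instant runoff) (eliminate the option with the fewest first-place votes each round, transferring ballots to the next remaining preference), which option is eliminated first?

R

Round 1: P 318, S 430, T 218, Q 283, R 131. Eliminate R.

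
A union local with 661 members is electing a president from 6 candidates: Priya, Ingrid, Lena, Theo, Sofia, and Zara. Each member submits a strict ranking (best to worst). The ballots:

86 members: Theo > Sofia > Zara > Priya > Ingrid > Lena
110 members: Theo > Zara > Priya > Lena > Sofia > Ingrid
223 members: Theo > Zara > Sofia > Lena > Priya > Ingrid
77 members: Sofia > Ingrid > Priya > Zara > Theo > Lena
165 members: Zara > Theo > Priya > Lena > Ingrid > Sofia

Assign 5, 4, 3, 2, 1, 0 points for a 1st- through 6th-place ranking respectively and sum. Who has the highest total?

Theo

Priya: 86·2 + 110·3 + 223·1 + 77·3 + 165·3 = 1451
Ingrid: 86·1 + 110·0 + 223·0 + 77·4 + 165·1 = 559
Lena: 86·0 + 110·2 + 223·2 + 77·0 + 165·2 = 996
Theo: 86·5 + 110·5 + 223·5 + 77·1 + 165·4 = 2832
Sofia: 86·4 + 110·1 + 223·3 + 77·5 + 165·0 = 1508
Zara: 86·3 + 110·4 + 223·4 + 77·2 + 165·5 = 2569
Theo has the highest Borda score (2832).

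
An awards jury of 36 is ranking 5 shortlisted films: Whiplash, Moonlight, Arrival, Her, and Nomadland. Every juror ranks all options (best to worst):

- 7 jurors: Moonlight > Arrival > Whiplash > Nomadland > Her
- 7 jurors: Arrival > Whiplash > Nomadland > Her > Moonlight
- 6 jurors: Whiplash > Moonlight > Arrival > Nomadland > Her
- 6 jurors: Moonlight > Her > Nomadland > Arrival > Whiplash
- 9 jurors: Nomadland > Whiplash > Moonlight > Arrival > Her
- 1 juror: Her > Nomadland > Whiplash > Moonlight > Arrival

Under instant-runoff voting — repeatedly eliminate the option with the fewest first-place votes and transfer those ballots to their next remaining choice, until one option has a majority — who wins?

Round 1: Whiplash 6, Moonlight 13, Arrival 7, Her 1, Nomadland 9. Eliminate Her.
Round 2: Whiplash 6, Moonlight 13, Arrival 7, Nomadland 10. Eliminate Whiplash.
Round 3: Moonlight 19, Arrival 7, Nomadland 10. Moonlight has a majority.

Moonlight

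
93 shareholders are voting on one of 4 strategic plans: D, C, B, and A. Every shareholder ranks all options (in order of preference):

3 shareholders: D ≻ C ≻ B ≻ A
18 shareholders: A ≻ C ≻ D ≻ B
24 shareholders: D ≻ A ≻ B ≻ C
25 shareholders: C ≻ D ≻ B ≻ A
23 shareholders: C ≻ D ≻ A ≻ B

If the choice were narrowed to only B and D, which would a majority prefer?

Voters preferring B to D: 0; preferring D to B: 93.
D wins the head-to-head.

D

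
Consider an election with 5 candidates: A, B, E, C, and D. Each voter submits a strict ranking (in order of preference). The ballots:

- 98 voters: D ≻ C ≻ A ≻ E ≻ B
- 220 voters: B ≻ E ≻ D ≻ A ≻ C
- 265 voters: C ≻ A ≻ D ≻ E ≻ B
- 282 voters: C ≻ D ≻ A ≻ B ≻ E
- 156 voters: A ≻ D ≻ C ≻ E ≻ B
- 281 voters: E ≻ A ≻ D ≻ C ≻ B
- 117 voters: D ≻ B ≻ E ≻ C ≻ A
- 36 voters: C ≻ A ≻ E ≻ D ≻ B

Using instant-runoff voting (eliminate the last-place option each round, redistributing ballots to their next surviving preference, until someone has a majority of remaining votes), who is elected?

C

Round 1: A 156, B 220, E 281, C 583, D 215. Eliminate A.
Round 2: B 220, E 281, C 583, D 371. Eliminate B.
Round 3: E 501, C 583, D 371. Eliminate D.
Round 4: E 618, C 837. C has a majority.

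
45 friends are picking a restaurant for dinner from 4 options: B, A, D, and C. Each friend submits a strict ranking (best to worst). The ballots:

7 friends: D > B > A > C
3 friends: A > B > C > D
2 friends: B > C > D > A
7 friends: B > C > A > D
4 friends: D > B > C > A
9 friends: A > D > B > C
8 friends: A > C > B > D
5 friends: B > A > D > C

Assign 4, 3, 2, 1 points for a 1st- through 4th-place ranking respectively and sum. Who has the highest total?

B: 7·3 + 3·3 + 2·4 + 7·4 + 4·3 + 9·2 + 8·2 + 5·4 = 132
A: 7·2 + 3·4 + 2·1 + 7·2 + 4·1 + 9·4 + 8·4 + 5·3 = 129
D: 7·4 + 3·1 + 2·2 + 7·1 + 4·4 + 9·3 + 8·1 + 5·2 = 103
C: 7·1 + 3·2 + 2·3 + 7·3 + 4·2 + 9·1 + 8·3 + 5·1 = 86
B has the highest Borda score (132).

B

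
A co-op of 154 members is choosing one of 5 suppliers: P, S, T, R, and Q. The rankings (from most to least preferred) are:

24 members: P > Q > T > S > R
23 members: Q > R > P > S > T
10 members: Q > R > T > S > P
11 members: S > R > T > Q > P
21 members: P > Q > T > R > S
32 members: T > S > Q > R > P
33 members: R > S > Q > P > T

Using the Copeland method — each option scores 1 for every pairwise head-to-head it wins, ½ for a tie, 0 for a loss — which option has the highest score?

P: beats T; loses to S, R, and Q → score 1.
S: beats P; loses to T, R, and Q → score 1.
T: beats S; ties R; loses to P and Q → score 1.5.
R: beats P and S; ties T; loses to Q → score 2.5.
Q: beats P, S, T, and R → score 4.
Q has the best pairwise record.

Q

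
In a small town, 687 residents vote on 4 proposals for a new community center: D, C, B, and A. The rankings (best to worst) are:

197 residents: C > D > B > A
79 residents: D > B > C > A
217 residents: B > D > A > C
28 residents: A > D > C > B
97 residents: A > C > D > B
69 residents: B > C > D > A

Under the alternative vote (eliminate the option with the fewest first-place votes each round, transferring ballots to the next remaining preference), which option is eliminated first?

Round 1: D 79, C 197, B 286, A 125. Eliminate D.

D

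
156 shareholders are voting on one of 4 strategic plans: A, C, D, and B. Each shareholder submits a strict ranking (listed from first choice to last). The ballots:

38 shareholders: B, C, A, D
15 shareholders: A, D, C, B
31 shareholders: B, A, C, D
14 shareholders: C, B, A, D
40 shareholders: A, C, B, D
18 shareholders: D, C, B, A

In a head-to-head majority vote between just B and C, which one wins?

C

Voters preferring B to C: 69; preferring C to B: 87.
C wins the head-to-head.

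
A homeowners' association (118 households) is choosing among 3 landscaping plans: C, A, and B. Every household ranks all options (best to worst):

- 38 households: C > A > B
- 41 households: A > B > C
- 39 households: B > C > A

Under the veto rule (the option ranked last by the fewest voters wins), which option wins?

Last-place votes: C 41, A 39, B 38.
B is ranked last by the fewest voters, so B wins.

B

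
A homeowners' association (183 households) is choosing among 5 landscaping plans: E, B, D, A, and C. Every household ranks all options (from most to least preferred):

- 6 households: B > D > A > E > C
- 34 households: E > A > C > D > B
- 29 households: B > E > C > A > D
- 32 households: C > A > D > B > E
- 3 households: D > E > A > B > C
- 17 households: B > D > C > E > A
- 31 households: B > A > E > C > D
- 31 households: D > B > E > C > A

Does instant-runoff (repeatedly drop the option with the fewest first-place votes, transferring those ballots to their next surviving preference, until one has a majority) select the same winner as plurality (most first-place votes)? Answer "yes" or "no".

Instant-runoff — R1 E 34, B 83, D 34, A 0, C 32 (A out); R2 E 34, B 83, D 34, C 32 (C out); R3 E 34, B 83, D 66 (E out); R4 B 83, D 100 (D winner). Winner: D.
Plurality — first-place votes: E 34, B 83, D 34, A 0, C 32. Winner: B.
The two methods disagree.

no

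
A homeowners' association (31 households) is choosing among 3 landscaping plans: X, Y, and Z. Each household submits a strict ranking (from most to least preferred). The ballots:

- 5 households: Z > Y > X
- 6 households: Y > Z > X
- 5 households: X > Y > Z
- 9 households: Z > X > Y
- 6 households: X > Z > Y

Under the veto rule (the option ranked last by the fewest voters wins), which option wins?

Last-place votes: X 11, Y 15, Z 5.
Z is ranked last by the fewest voters, so Z wins.

Z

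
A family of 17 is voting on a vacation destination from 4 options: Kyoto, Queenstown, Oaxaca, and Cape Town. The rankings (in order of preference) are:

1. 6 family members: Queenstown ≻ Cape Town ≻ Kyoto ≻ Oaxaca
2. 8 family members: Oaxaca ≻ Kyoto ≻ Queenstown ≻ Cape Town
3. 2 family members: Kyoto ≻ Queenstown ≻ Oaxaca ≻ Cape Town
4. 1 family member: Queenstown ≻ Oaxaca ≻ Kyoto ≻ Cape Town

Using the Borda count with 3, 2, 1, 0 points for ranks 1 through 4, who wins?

Queenstown

Kyoto: 6·1 + 8·2 + 2·3 + 1·1 = 29
Queenstown: 6·3 + 8·1 + 2·2 + 1·3 = 33
Oaxaca: 6·0 + 8·3 + 2·1 + 1·2 = 28
Cape Town: 6·2 + 8·0 + 2·0 + 1·0 = 12
Queenstown has the highest Borda score (33).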